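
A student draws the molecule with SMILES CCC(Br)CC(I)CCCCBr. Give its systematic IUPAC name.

1,7-dibromo-5-iodononane

The longest continuous carbon chain has 9 atoms, so the parent hydride is nonane.
Number the chain so that the substituent locant set {1,5,7} is lower than {3,5,9} at the first point of difference.
This places bromo groups at C-1 and C-7; an iodo group at C-5.
Substituent prefixes are cited in alphabetical order (multiplying prefixes like di-/tri- are ignored for ordering).
Putting it together: 1,7-dibromo-5-iodononane.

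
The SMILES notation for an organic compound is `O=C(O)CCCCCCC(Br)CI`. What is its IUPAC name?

8-bromo-9-iodononanoic acid

The longest carbon chain that includes the –COOH group has 9 carbons, so the parent hydride is nonane.
A carboxylic acid (terminal –COOH) is the principal characteristic group, giving the suffix -oic acid.
Choose the numbering such that the carboxylic acid carbon is C-1 by definition.
That gives a bromo group at C-8; an iodo group at C-9.
The substituents are ordered alphabetically, ignoring any di-/tri- multipliers.
The name is 8-bromo-9-iodononanoic acid.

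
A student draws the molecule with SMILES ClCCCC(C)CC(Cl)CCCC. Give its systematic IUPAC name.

The longest continuous carbon chain has 10 atoms, so the parent hydride is decane.
Number the chain so that the substituent locant set {1,4,6} is lower than {5,7,10} at the first point of difference.
That gives chloro groups at C-1 and C-6; a methyl group at C-4.
Substituent prefixes are cited in alphabetical order (multiplying prefixes like di-/tri- are ignored for ordering).
Assembling the pieces gives 1,6-dichloro-4-methyldecane.

1,6-dichloro-4-methyldecane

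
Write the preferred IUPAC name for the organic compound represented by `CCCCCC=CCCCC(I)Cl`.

The longest chain bearing the multiple bond is 11 carbons long (undecane).
The chain contains a C=C double bond, so the unsaturation ending is -ene.
The numbering direction is chosen so that numbering from this end puts the double bond at C-5 rather than C-6.
This places the double bond between C-5 and C-6; a chloro group at C-1; an iodo group at C-1.
Substituent prefixes are cited in alphabetical order (multiplying prefixes like di-/tri- are ignored for ordering).
The name is 1-chloro-1-iodoundec-5-ene.

1-chloro-1-iodoundec-5-ene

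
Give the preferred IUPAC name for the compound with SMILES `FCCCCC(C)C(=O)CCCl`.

Counting along the main chain through the carbonyl gives 8 carbons: the parent is octane.
The highest-priority functional group is a ketone (C=O on an internal carbon), so the name ends in -one.
Choose the numbering such that numbering from this end puts the carbonyl group at C-3 rather than C-6.
That gives the carbonyl at C-3; a chloro group at C-1; a fluoro group at C-8; a methyl group at C-4.
The substituents are ordered alphabetically, ignoring any di-/tri- multipliers.
Assembling the pieces gives 1-chloro-8-fluoro-4-methyloctan-3-one.

1-chloro-8-fluoro-4-methyloctan-3-one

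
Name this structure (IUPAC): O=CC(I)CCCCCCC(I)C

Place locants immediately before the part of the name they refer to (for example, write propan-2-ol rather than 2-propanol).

The longest chain bearing the –CHO group is 10 carbons long (decane).
An aldehyde (terminal –CHO) is the principal characteristic group, giving the suffix -al.
Number the chain so that the aldehyde carbon is C-1 by definition.
This places iodo groups at C-2 and C-9.
Putting it together: 2,9-diiododecanal.

2,9-diiododecanal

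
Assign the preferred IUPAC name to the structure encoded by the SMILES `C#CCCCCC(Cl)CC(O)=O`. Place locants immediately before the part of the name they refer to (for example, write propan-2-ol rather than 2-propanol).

3-chloronon-8-ynoic acid

The longest carbon chain that includes the –COOH group and the multiple bond has 9 carbons, so the parent hydride is nonane.
The principal characteristic group is a carboxylic acid (terminal –COOH), named with the suffix -oic acid.
The chain contains a C≡C triple bond, so the unsaturation ending is -yne.
Number the chain so that the carboxylic acid carbon is C-1 by definition.
With this numbering: the triple bond between C-8 and C-9; a chloro group at C-3.
Assembling the pieces gives 3-chloronon-8-ynoic acid.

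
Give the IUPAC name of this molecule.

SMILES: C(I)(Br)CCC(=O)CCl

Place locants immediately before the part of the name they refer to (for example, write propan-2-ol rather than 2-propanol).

5-bromo-1-chloro-5-iodopentan-2-one

The longest chain bearing the carbonyl is 5 carbons long (pentane).
A ketone (C=O on an internal carbon) is the principal characteristic group, giving the suffix -one.
Number the chain so that numbering from this end puts the carbonyl group at C-2 rather than C-4.
With this numbering: the carbonyl at C-2; a bromo group at C-5; a chloro group at C-1; an iodo group at C-5.
Prefixes are listed alphabetically: bromo, chloro, iodo.
The name is 5-bromo-1-chloro-5-iodopentan-2-one.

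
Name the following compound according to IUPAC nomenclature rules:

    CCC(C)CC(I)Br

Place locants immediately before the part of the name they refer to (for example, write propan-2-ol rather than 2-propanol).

The longest continuous carbon chain has 5 atoms, so the parent hydride is pentane.
Number the chain so that the substituent locant set {1,1,3} is lower than {3,5,5} at the first point of difference.
With this numbering: a bromo group at C-1; an iodo group at C-1; a methyl group at C-3.
Prefixes are listed alphabetically: bromo, iodo, methyl.
Putting it together: 1-bromo-1-iodo-3-methylpentane.

1-bromo-1-iodo-3-methylpentane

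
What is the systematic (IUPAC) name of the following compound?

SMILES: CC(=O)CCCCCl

6-chlorohexan-2-one

The longest chain bearing the carbonyl is 6 carbons long (hexane).
The highest-priority functional group is a ketone (C=O on an internal carbon), so the name ends in -one.
Number the chain so that numbering from this end puts the carbonyl group at C-2 rather than C-5.
That gives the carbonyl at C-2; a chloro group at C-6.
Assembling the pieces gives 6-chlorohexan-2-one.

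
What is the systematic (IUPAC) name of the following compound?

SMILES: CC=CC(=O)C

pent-3-en-2-one

Counting along the main chain through the carbonyl and the multiple bond gives 5 carbons: the parent is pentane.
A ketone (C=O on an internal carbon) is the principal characteristic group, giving the suffix -one.
The chain contains a C=C double bond, so the unsaturation ending is -ene.
Choose the numbering such that numbering from this end puts the carbonyl group at C-2 rather than C-4.
That gives the carbonyl at C-2; the double bond between C-3 and C-4.
The name is pent-3-en-2-one.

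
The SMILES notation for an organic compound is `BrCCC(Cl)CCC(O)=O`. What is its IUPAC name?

6-bromo-4-chlorohexanoic acid

The longest chain bearing the –COOH group is 6 carbons long (hexane).
A carboxylic acid (terminal –COOH) is the principal characteristic group, giving the suffix -oic acid.
Choose the numbering such that the carboxylic acid carbon is C-1 by definition.
With this numbering: a bromo group at C-6; a chloro group at C-4.
Substituent prefixes are cited in alphabetical order (multiplying prefixes like di-/tri- are ignored for ordering).
Assembling the pieces gives 6-bromo-4-chlorohexanoic acid.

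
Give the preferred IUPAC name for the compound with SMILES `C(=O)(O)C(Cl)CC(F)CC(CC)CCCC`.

2-chloro-6-ethyl-4-fluorodecanoic acid

The longest carbon chain that includes the –COOH group has 10 carbons, so the parent hydride is decane.
The principal characteristic group is a carboxylic acid (terminal –COOH), named with the suffix -oic acid.
The numbering direction is chosen so that the carboxylic acid carbon is C-1 by definition.
This places a chloro group at C-2; an ethyl group at C-6; a fluoro group at C-4.
Prefixes are listed alphabetically: chloro, ethyl, fluoro.
Assembling the pieces gives 2-chloro-6-ethyl-4-fluorodecanoic acid.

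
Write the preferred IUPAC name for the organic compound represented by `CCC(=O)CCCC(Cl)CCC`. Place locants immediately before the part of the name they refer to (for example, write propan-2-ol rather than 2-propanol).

7-chlorodecan-3-one

The longest chain bearing the carbonyl is 10 carbons long (decane).
The highest-priority functional group is a ketone (C=O on an internal carbon), so the name ends in -one.
Choose the numbering such that numbering from this end puts the carbonyl group at C-3 rather than C-8.
That gives the carbonyl at C-3; a chloro group at C-7.
The name is 7-chlorodecan-3-one.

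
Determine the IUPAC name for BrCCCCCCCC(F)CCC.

1-bromo-8-fluoroundecane

The parent chain contains 11 carbons (undecane).
The numbering direction is chosen so that the substituent locant set {1,8} is lower than {4,11} at the first point of difference.
This places a bromo group at C-1; a fluoro group at C-8.
Substituent prefixes are cited in alphabetical order (multiplying prefixes like di-/tri- are ignored for ordering).
Assembling the pieces gives 1-bromo-8-fluoroundecane.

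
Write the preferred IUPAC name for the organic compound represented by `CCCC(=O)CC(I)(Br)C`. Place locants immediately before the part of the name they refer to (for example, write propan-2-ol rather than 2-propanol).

2-bromo-2-iodoheptan-4-one

Counting along the main chain through the carbonyl gives 7 carbons: the parent is heptane.
A ketone (C=O on an internal carbon) is the principal characteristic group, giving the suffix -one.
Choose the numbering such that the substituent locant set {2,2} is lower than {6,6} at the first point of difference.
That gives the carbonyl at C-4; a bromo group at C-2; an iodo group at C-2.
The substituents are ordered alphabetically, ignoring any di-/tri- multipliers.
Putting it together: 2-bromo-2-iodoheptan-4-one.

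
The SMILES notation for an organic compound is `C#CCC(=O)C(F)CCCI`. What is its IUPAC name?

Counting along the main chain through the carbonyl and the multiple bond gives 8 carbons: the parent is octane.
A ketone (C=O on an internal carbon) is the principal characteristic group, giving the suffix -one.
The chain contains a C≡C triple bond, so the unsaturation ending is -yne.
Choose the numbering such that numbering from this end puts the carbonyl group at C-4 rather than C-5.
With this numbering: the carbonyl at C-4; the triple bond between C-1 and C-2; a fluoro group at C-5; an iodo group at C-8.
Prefixes are listed alphabetically: fluoro, iodo.
The name is 5-fluoro-8-iodooct-1-yn-4-one.

5-fluoro-8-iodooct-1-yn-4-one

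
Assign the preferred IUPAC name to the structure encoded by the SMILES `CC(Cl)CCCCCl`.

The parent chain contains 6 carbons (hexane).
Choose the numbering such that the substituent locant set {1,5} is lower than {2,6} at the first point of difference.
With this numbering: chloro groups at C-1 and C-5.
The name is 1,5-dichlorohexane.

1,5-dichlorohexane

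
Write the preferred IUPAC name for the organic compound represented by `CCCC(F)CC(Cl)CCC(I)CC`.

6-chloro-8-fluoro-3-iodoundecane

The parent chain contains 11 carbons (undecane).
The numbering direction is chosen so that the substituent locant set {3,6,8} is lower than {4,6,9} at the first point of difference.
This places a chloro group at C-6; a fluoro group at C-8; an iodo group at C-3.
Prefixes are listed alphabetically: chloro, fluoro, iodo.
The name is 6-chloro-8-fluoro-3-iodoundecane.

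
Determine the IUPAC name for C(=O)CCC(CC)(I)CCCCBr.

Counting along the main chain through the –CHO group gives 8 carbons: the parent is octane.
An aldehyde (terminal –CHO) is the principal characteristic group, giving the suffix -al.
Choose the numbering such that the aldehyde carbon is C-1 by definition.
This places a bromo group at C-8; an ethyl group at C-4; an iodo group at C-4.
The substituents are ordered alphabetically, ignoring any di-/tri- multipliers.
The name is 8-bromo-4-ethyl-4-iodooctanal.

8-bromo-4-ethyl-4-iodooctanal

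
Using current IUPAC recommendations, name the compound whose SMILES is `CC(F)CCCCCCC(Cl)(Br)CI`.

The parent chain contains 10 carbons (decane).
Number the chain so that the substituent locant set {1,2,2,9} is lower than {2,9,9,10} at the first point of difference.
That gives a bromo group at C-2; a chloro group at C-2; a fluoro group at C-9; an iodo group at C-1.
Substituent prefixes are cited in alphabetical order (multiplying prefixes like di-/tri- are ignored for ordering).
Putting it together: 2-bromo-2-chloro-9-fluoro-1-iododecane.

2-bromo-2-chloro-9-fluoro-1-iododecane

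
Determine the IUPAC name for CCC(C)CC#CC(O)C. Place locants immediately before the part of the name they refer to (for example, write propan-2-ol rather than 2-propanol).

The longest carbon chain that includes the –OH group and the multiple bond has 8 carbons, so the parent hydride is octane.
The principal characteristic group is an alcohol (–OH), named with the suffix -ol.
The chain contains a C≡C triple bond, so the unsaturation ending is -yne.
Number the chain so that numbering from this end puts the hydroxyl group at C-2 rather than C-7.
With this numbering: the hydroxyl at C-2; the triple bond between C-3 and C-4; a methyl group at C-6.
Putting it together: 6-methyloct-3-yn-2-ol.

6-methyloct-3-yn-2-ol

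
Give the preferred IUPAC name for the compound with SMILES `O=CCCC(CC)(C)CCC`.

4-ethyl-4-methylheptanal

The longest carbon chain that includes the –CHO group has 7 carbons, so the parent hydride is heptane.
The principal characteristic group is an aldehyde (terminal –CHO), named with the suffix -al.
Number the chain so that the aldehyde carbon is C-1 by definition.
With this numbering: an ethyl group at C-4; a methyl group at C-4.
Substituent prefixes are cited in alphabetical order (multiplying prefixes like di-/tri- are ignored for ordering).
The name is 4-ethyl-4-methylheptanal.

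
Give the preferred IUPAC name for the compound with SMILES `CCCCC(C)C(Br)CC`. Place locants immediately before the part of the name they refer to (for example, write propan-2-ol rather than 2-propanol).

3-bromo-4-methyloctane

The longest continuous carbon chain has 8 atoms, so the parent hydride is octane.
Number the chain so that the substituent locant set {3,4} is lower than {5,6} at the first point of difference.
That gives a bromo group at C-3; a methyl group at C-4.
Substituent prefixes are cited in alphabetical order (multiplying prefixes like di-/tri- are ignored for ordering).
Putting it together: 3-bromo-4-methyloctane.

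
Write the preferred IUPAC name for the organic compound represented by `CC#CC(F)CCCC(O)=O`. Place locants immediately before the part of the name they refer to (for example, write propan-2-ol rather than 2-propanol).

The longest chain bearing the –COOH group and the multiple bond is 8 carbons long (octane).
A carboxylic acid (terminal –COOH) is the principal characteristic group, giving the suffix -oic acid.
The chain contains a C≡C triple bond, so the unsaturation ending is -yne.
Choose the numbering such that the carboxylic acid carbon is C-1 by definition.
This places the triple bond between C-6 and C-7; a fluoro group at C-5.
Assembling the pieces gives 5-fluorooct-6-ynoic acid.

5-fluorooct-6-ynoic acid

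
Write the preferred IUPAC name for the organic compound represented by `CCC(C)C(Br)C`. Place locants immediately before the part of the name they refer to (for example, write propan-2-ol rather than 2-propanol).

2-bromo-3-methylpentane

The longest continuous carbon chain has 5 atoms, so the parent hydride is pentane.
Number the chain so that the substituent locant set {2,3} is lower than {3,4} at the first point of difference.
With this numbering: a bromo group at C-2; a methyl group at C-3.
Prefixes are listed alphabetically: bromo, methyl.
The name is 2-bromo-3-methylpentane.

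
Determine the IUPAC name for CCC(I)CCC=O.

4-iodohexanal

The longest carbon chain that includes the –CHO group has 6 carbons, so the parent hydride is hexane.
The principal characteristic group is an aldehyde (terminal –CHO), named with the suffix -al.
Choose the numbering such that the aldehyde carbon is C-1 by definition.
That gives an iodo group at C-4.
The name is 4-iodohexanal.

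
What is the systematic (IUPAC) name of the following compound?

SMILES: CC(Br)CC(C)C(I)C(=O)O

Counting along the main chain through the –COOH group gives 6 carbons: the parent is hexane.
A carboxylic acid (terminal –COOH) is the principal characteristic group, giving the suffix -oic acid.
The numbering direction is chosen so that the carboxylic acid carbon is C-1 by definition.
That gives a bromo group at C-5; an iodo group at C-2; a methyl group at C-3.
Substituent prefixes are cited in alphabetical order (multiplying prefixes like di-/tri- are ignored for ordering).
Assembling the pieces gives 5-bromo-2-iodo-3-methylhexanoic acid.

5-bromo-2-iodo-3-methylhexanoic acid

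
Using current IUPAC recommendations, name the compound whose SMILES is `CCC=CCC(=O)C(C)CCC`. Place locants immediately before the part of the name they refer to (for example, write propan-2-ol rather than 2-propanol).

4-methyldec-7-en-5-one

Counting along the main chain through the carbonyl and the multiple bond gives 10 carbons: the parent is decane.
A ketone (C=O on an internal carbon) is the principal characteristic group, giving the suffix -one.
A C=C double bond in the chain gives the infix -ene-.
Choose the numbering such that numbering from this end puts the carbonyl group at C-5 rather than C-6.
With this numbering: the carbonyl at C-5; the double bond between C-7 and C-8; a methyl group at C-4.
The name is 4-methyldec-7-en-5-one.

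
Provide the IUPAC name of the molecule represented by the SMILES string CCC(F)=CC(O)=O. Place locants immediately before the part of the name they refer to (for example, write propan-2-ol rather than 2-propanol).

The longest carbon chain that includes the –COOH group and the multiple bond has 5 carbons, so the parent hydride is pentane.
The highest-priority functional group is a carboxylic acid (terminal –COOH), so the name ends in -oic acid.
A C=C double bond in the chain gives the infix -ene-.
Choose the numbering such that the carboxylic acid carbon is C-1 by definition.
With this numbering: the double bond between C-2 and C-3; a fluoro group at C-3.
The name is 3-fluoropent-2-enoic acid.

3-fluoropent-2-enoic acid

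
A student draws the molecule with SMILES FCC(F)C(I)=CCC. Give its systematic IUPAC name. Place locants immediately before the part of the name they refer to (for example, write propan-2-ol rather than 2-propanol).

1,2-difluoro-3-iodohex-3-ene

Counting along the main chain through the multiple bond gives 6 carbons: the parent is hexane.
The chain contains a C=C double bond, so the unsaturation ending is -ene.
Choose the numbering such that the substituent locant set {1,2,3} is lower than {4,5,6} at the first point of difference.
With this numbering: the double bond between C-3 and C-4; fluoro groups at C-1 and C-2; an iodo group at C-3.
Substituent prefixes are cited in alphabetical order (multiplying prefixes like di-/tri- are ignored for ordering).
Assembling the pieces gives 1,2-difluoro-3-iodohex-3-ene.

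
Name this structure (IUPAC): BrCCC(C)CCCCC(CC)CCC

1-bromo-8-ethyl-3-methylundecane

The longest continuous carbon chain has 11 atoms, so the parent hydride is undecane.
Choose the numbering such that the substituent locant set {1,3,8} is lower than {4,9,11} at the first point of difference.
With this numbering: a bromo group at C-1; an ethyl group at C-8; a methyl group at C-3.
The substituents are ordered alphabetically, ignoring any di-/tri- multipliers.
Assembling the pieces gives 1-bromo-8-ethyl-3-methylundecane.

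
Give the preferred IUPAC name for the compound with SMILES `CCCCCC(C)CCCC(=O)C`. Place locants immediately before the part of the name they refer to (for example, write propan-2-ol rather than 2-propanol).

Counting along the main chain through the carbonyl gives 11 carbons: the parent is undecane.
The highest-priority functional group is a ketone (C=O on an internal carbon), so the name ends in -one.
The numbering direction is chosen so that numbering from this end puts the carbonyl group at C-2 rather than C-10.
With this numbering: the carbonyl at C-2; a methyl group at C-6.
Assembling the pieces gives 6-methylundecan-2-one.

6-methylundecan-2-one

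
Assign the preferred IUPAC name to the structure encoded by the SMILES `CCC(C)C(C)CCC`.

The longest carbon chain is 7 atoms: the parent is heptane.
The numbering direction is chosen so that the substituent locant set {3,4} is lower than {4,5} at the first point of difference.
This places methyl groups at C-3 and C-4.
Assembling the pieces gives 3,4-dimethylheptane.

3,4-dimethylheptane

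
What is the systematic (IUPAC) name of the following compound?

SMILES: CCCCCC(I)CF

1-fluoro-2-iodoheptane

The longest carbon chain is 7 atoms: the parent is heptane.
Number the chain so that the substituent locant set {1,2} is lower than {6,7} at the first point of difference.
With this numbering: a fluoro group at C-1; an iodo group at C-2.
Substituent prefixes are cited in alphabetical order (multiplying prefixes like di-/tri- are ignored for ordering).
Putting it together: 1-fluoro-2-iodoheptane.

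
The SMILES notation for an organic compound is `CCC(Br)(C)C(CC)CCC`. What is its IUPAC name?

The longest carbon chain is 7 atoms: the parent is heptane.
Choose the numbering such that the substituent locant set {3,3,4} is lower than {4,5,5} at the first point of difference.
That gives a bromo group at C-3; an ethyl group at C-4; a methyl group at C-3.
The substituents are ordered alphabetically, ignoring any di-/tri- multipliers.
Assembling the pieces gives 3-bromo-4-ethyl-3-methylheptane.

3-bromo-4-ethyl-3-methylheptane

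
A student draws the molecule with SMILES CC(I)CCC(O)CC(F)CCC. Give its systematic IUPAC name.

7-fluoro-2-iododecan-5-ol

The longest carbon chain that includes the –OH group has 10 carbons, so the parent hydride is decane.
The principal characteristic group is an alcohol (–OH), named with the suffix -ol.
Choose the numbering such that numbering from this end puts the hydroxyl group at C-5 rather than C-6.
This places the hydroxyl at C-5; a fluoro group at C-7; an iodo group at C-2.
Substituent prefixes are cited in alphabetical order (multiplying prefixes like di-/tri- are ignored for ordering).
Putting it together: 7-fluoro-2-iododecan-5-ol.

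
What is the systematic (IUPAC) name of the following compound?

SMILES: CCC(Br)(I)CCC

The parent chain contains 6 carbons (hexane).
Choose the numbering such that the substituent locant set {3,3} is lower than {4,4} at the first point of difference.
This places a bromo group at C-3; an iodo group at C-3.
The substituents are ordered alphabetically, ignoring any di-/tri- multipliers.
The name is 3-bromo-3-iodohexane.

3-bromo-3-iodohexane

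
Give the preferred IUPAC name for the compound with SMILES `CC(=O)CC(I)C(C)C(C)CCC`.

Counting along the main chain through the carbonyl gives 9 carbons: the parent is nonane.
The highest-priority functional group is a ketone (C=O on an internal carbon), so the name ends in -one.
The numbering direction is chosen so that numbering from this end puts the carbonyl group at C-2 rather than C-8.
This places the carbonyl at C-2; an iodo group at C-4; methyl groups at C-5 and C-6.
Substituent prefixes are cited in alphabetical order (multiplying prefixes like di-/tri- are ignored for ordering).
Putting it together: 4-iodo-5,6-dimethylnonan-2-one.

4-iodo-5,6-dimethylnonan-2-one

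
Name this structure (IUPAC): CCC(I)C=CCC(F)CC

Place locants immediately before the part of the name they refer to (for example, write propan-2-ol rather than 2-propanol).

Counting along the main chain through the multiple bond gives 9 carbons: the parent is nonane.
There is one C=C double bond, indicated by the ending -ene.
Number the chain so that numbering from this end puts the double bond at C-4 rather than C-5.
With this numbering: the double bond between C-4 and C-5; a fluoro group at C-7; an iodo group at C-3.
Prefixes are listed alphabetically: fluoro, iodo.
Assembling the pieces gives 7-fluoro-3-iodonon-4-ene.

7-fluoro-3-iodonon-4-ene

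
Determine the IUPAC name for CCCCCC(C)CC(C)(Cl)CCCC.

The parent chain contains 12 carbons (dodecane).
Number the chain so that the substituent locant set {5,5,7} is lower than {6,8,8} at the first point of difference.
With this numbering: a chloro group at C-5; methyl groups at C-5 and C-7.
Prefixes are listed alphabetically: chloro, methyl.
Assembling the pieces gives 5-chloro-5,7-dimethyldodecane.

5-chloro-5,7-dimethyldodecane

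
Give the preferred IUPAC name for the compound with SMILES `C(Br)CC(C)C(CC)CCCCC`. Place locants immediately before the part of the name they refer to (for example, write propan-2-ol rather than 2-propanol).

The parent chain contains 9 carbons (nonane).
The numbering direction is chosen so that the substituent locant set {1,3,4} is lower than {6,7,9} at the first point of difference.
With this numbering: a bromo group at C-1; an ethyl group at C-4; a methyl group at C-3.
Prefixes are listed alphabetically: bromo, ethyl, methyl.
Putting it together: 1-bromo-4-ethyl-3-methylnonane.

1-bromo-4-ethyl-3-methylnonane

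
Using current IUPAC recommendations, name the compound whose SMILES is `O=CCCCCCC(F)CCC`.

The longest chain bearing the –CHO group is 10 carbons long (decane).
The highest-priority functional group is an aldehyde (terminal –CHO), so the name ends in -al.
The numbering direction is chosen so that the aldehyde carbon is C-1 by definition.
This places a fluoro group at C-7.
The name is 7-fluorodecanal.

7-fluorodecanal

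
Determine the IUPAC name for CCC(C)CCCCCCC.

3-methyldecane

The longest carbon chain is 10 atoms: the parent is decane.
Number the chain so that the substituent locant set {3} is lower than {8} at the first point of difference.
With this numbering: a methyl group at C-3.
Assembling the pieces gives 3-methyldecane.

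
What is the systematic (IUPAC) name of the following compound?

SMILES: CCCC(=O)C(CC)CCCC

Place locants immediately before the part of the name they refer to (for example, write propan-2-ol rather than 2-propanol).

5-ethylnonan-4-one

Counting along the main chain through the carbonyl gives 9 carbons: the parent is nonane.
A ketone (C=O on an internal carbon) is the principal characteristic group, giving the suffix -one.
Choose the numbering such that numbering from this end puts the carbonyl group at C-4 rather than C-6.
With this numbering: the carbonyl at C-4; an ethyl group at C-5.
The name is 5-ethylnonan-4-one.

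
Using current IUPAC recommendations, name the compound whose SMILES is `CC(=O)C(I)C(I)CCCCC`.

The longest carbon chain that includes the carbonyl has 9 carbons, so the parent hydride is nonane.
The principal characteristic group is a ketone (C=O on an internal carbon), named with the suffix -one.
Choose the numbering such that numbering from this end puts the carbonyl group at C-2 rather than C-8.
With this numbering: the carbonyl at C-2; iodo groups at C-3 and C-4.
Assembling the pieces gives 3,4-diiodononan-2-one.

3,4-diiodononan-2-one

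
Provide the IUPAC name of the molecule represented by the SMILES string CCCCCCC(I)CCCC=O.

5-iodoundecanal

The longest chain bearing the –CHO group is 11 carbons long (undecane).
An aldehyde (terminal –CHO) is the principal characteristic group, giving the suffix -al.
The numbering direction is chosen so that the aldehyde carbon is C-1 by definition.
With this numbering: an iodo group at C-5.
Assembling the pieces gives 5-iodoundecanal.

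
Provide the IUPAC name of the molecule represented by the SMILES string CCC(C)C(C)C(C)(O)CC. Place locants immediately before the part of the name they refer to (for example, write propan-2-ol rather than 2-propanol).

3,4,5-trimethylheptan-3-ol

The longest chain bearing the –OH group is 7 carbons long (heptane).
An alcohol (–OH) is the principal characteristic group, giving the suffix -ol.
The numbering direction is chosen so that numbering from this end puts the hydroxyl group at C-3 rather than C-5.
That gives the hydroxyl at C-3; methyl groups at C-3 and C-4 and C-5.
Assembling the pieces gives 3,4,5-trimethylheptan-3-ol.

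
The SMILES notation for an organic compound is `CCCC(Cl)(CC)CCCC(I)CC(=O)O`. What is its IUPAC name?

The longest chain bearing the –COOH group is 10 carbons long (decane).
The principal characteristic group is a carboxylic acid (terminal –COOH), named with the suffix -oic acid.
The numbering direction is chosen so that the carboxylic acid carbon is C-1 by definition.
That gives a chloro group at C-7; an ethyl group at C-7; an iodo group at C-3.
Substituent prefixes are cited in alphabetical order (multiplying prefixes like di-/tri- are ignored for ordering).
Putting it together: 7-chloro-7-ethyl-3-iododecanoic acid.

7-chloro-7-ethyl-3-iododecanoic acid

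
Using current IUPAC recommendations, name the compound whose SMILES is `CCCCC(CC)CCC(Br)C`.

2-bromo-5-ethylnonane

The longest continuous carbon chain has 9 atoms, so the parent hydride is nonane.
Number the chain so that the substituent locant set {2,5} is lower than {5,8} at the first point of difference.
That gives a bromo group at C-2; an ethyl group at C-5.
The substituents are ordered alphabetically, ignoring any di-/tri- multipliers.
Assembling the pieces gives 2-bromo-5-ethylnonane.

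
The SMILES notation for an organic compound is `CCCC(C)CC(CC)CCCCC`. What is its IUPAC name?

6-ethyl-4-methylundecane

The longest carbon chain is 11 atoms: the parent is undecane.
Number the chain so that the substituent locant set {4,6} is lower than {6,8} at the first point of difference.
With this numbering: an ethyl group at C-6; a methyl group at C-4.
Substituent prefixes are cited in alphabetical order (multiplying prefixes like di-/tri- are ignored for ordering).
Assembling the pieces gives 6-ethyl-4-methylundecane.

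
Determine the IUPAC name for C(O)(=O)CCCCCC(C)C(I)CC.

The longest carbon chain that includes the –COOH group has 10 carbons, so the parent hydride is decane.
The principal characteristic group is a carboxylic acid (terminal –COOH), named with the suffix -oic acid.
Number the chain so that the carboxylic acid carbon is C-1 by definition.
That gives an iodo group at C-8; a methyl group at C-7.
Substituent prefixes are cited in alphabetical order (multiplying prefixes like di-/tri- are ignored for ordering).
Putting it together: 8-iodo-7-methyldecanoic acid.

8-iodo-7-methyldecanoic acid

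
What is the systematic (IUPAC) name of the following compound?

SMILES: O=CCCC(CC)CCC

The longest carbon chain that includes the –CHO group has 7 carbons, so the parent hydride is heptane.
The principal characteristic group is an aldehyde (terminal –CHO), named with the suffix -al.
The numbering direction is chosen so that the aldehyde carbon is C-1 by definition.
That gives an ethyl group at C-4.
Assembling the pieces gives 4-ethylheptanal.

4-ethylheptanal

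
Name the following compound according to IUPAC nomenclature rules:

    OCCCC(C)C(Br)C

Counting along the main chain through the –OH group gives 6 carbons: the parent is hexane.
An alcohol (–OH) is the principal characteristic group, giving the suffix -ol.
Choose the numbering such that numbering from this end puts the hydroxyl group at C-1 rather than C-6.
That gives the hydroxyl at C-1; a bromo group at C-5; a methyl group at C-4.
The substituents are ordered alphabetically, ignoring any di-/tri- multipliers.
The name is 5-bromo-4-methylhexan-1-ol.

5-bromo-4-methylhexan-1-ol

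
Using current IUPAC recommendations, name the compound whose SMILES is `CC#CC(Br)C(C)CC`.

Counting along the main chain through the multiple bond gives 7 carbons: the parent is heptane.
A C≡C triple bond in the chain gives the infix -yne-.
Number the chain so that numbering from this end puts the triple bond at C-2 rather than C-5.
That gives the triple bond between C-2 and C-3; a bromo group at C-4; a methyl group at C-5.
Prefixes are listed alphabetically: bromo, methyl.
The name is 4-bromo-5-methylhept-2-yne.

4-bromo-5-methylhept-2-yne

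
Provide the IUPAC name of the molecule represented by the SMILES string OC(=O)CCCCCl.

The longest chain bearing the –COOH group is 5 carbons long (pentane).
The highest-priority functional group is a carboxylic acid (terminal –COOH), so the name ends in -oic acid.
The numbering direction is chosen so that the carboxylic acid carbon is C-1 by definition.
With this numbering: a chloro group at C-5.
Putting it together: 5-chloropentanoic acid.

5-chloropentanoic acid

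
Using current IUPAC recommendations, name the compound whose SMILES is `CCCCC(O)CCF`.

1-fluoroheptan-3-ol

The longest chain bearing the –OH group is 7 carbons long (heptane).
An alcohol (–OH) is the principal characteristic group, giving the suffix -ol.
Number the chain so that numbering from this end puts the hydroxyl group at C-3 rather than C-5.
That gives the hydroxyl at C-3; a fluoro group at C-1.
Assembling the pieces gives 1-fluoroheptan-3-ol.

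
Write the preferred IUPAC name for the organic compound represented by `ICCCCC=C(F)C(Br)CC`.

3-bromo-4-fluoro-9-iodonon-4-ene

Counting along the main chain through the multiple bond gives 9 carbons: the parent is nonane.
A C=C double bond in the chain gives the infix -ene-.
The numbering direction is chosen so that numbering from this end puts the double bond at C-4 rather than C-5.
That gives the double bond between C-4 and C-5; a bromo group at C-3; a fluoro group at C-4; an iodo group at C-9.
Prefixes are listed alphabetically: bromo, fluoro, iodo.
The name is 3-bromo-4-fluoro-9-iodonon-4-ene.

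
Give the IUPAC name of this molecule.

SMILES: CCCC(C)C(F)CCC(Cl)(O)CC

3-chloro-6-fluoro-7-methyldecan-3-ol

The longest carbon chain that includes the –OH group has 10 carbons, so the parent hydride is decane.
The highest-priority functional group is an alcohol (–OH), so the name ends in -ol.
Number the chain so that numbering from this end puts the hydroxyl group at C-3 rather than C-8.
This places the hydroxyl at C-3; a chloro group at C-3; a fluoro group at C-6; a methyl group at C-7.
Prefixes are listed alphabetically: chloro, fluoro, methyl.
The name is 3-chloro-6-fluoro-7-methyldecan-3-ol.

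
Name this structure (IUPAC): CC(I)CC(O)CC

5-iodohexan-3-ol

Counting along the main chain through the –OH group gives 6 carbons: the parent is hexane.
The highest-priority functional group is an alcohol (–OH), so the name ends in -ol.
Number the chain so that numbering from this end puts the hydroxyl group at C-3 rather than C-4.
That gives the hydroxyl at C-3; an iodo group at C-5.
Assembling the pieces gives 5-iodohexan-3-ol.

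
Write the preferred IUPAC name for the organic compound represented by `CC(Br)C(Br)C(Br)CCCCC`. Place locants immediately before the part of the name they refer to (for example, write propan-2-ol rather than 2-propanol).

2,3,4-tribromononane

The longest continuous carbon chain has 9 atoms, so the parent hydride is nonane.
Number the chain so that the substituent locant set {2,3,4} is lower than {6,7,8} at the first point of difference.
With this numbering: bromo groups at C-2 and C-3 and C-4.
Assembling the pieces gives 2,3,4-tribromononane.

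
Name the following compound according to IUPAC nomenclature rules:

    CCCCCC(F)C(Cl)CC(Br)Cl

1-bromo-1,3-dichloro-4-fluorononane

The parent chain contains 9 carbons (nonane).
The numbering direction is chosen so that the substituent locant set {1,1,3,4} is lower than {6,7,9,9} at the first point of difference.
With this numbering: a bromo group at C-1; chloro groups at C-1 and C-3; a fluoro group at C-4.
Prefixes are listed alphabetically: bromo, chloro, fluoro.
Putting it together: 1-bromo-1,3-dichloro-4-fluorononane.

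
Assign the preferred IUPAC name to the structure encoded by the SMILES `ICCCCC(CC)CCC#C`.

The longest carbon chain that includes the multiple bond has 9 carbons, so the parent hydride is nonane.
The chain contains a C≡C triple bond, so the unsaturation ending is -yne.
The numbering direction is chosen so that numbering from this end puts the triple bond at C-1 rather than C-8.
This places the triple bond between C-1 and C-2; an ethyl group at C-5; an iodo group at C-9.
The substituents are ordered alphabetically, ignoring any di-/tri- multipliers.
The name is 5-ethyl-9-iodonon-1-yne.

5-ethyl-9-iodonon-1-yne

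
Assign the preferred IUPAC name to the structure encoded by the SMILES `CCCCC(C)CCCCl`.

The longest carbon chain is 8 atoms: the parent is octane.
Number the chain so that the substituent locant set {1,4} is lower than {5,8} at the first point of difference.
With this numbering: a chloro group at C-1; a methyl group at C-4.
The substituents are ordered alphabetically, ignoring any di-/tri- multipliers.
The name is 1-chloro-4-methyloctane.

1-chloro-4-methyloctane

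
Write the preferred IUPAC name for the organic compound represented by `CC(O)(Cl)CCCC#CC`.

2-chlorooct-6-yn-2-ol

Counting along the main chain through the –OH group and the multiple bond gives 8 carbons: the parent is octane.
The highest-priority functional group is an alcohol (–OH), so the name ends in -ol.
A C≡C triple bond in the chain gives the infix -yne-.
The numbering direction is chosen so that numbering from this end puts the hydroxyl group at C-2 rather than C-7.
This places the hydroxyl at C-2; the triple bond between C-6 and C-7; a chloro group at C-2.
Assembling the pieces gives 2-chlorooct-6-yn-2-ol.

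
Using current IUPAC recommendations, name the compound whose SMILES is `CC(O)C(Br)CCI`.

The longest chain bearing the –OH group is 5 carbons long (pentane).
An alcohol (–OH) is the principal characteristic group, giving the suffix -ol.
Choose the numbering such that numbering from this end puts the hydroxyl group at C-2 rather than C-4.
This places the hydroxyl at C-2; a bromo group at C-3; an iodo group at C-5.
Substituent prefixes are cited in alphabetical order (multiplying prefixes like di-/tri- are ignored for ordering).
Putting it together: 3-bromo-5-iodopentan-2-ol.

3-bromo-5-iodopentan-2-ol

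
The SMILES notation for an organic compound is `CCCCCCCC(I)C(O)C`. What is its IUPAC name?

3-iododecan-2-ol

The longest chain bearing the –OH group is 10 carbons long (decane).
An alcohol (–OH) is the principal characteristic group, giving the suffix -ol.
Choose the numbering such that numbering from this end puts the hydroxyl group at C-2 rather than C-9.
That gives the hydroxyl at C-2; an iodo group at C-3.
Putting it together: 3-iododecan-2-ol.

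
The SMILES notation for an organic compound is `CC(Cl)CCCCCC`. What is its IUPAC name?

2-chlorooctane

The longest carbon chain is 8 atoms: the parent is octane.
Number the chain so that the substituent locant set {2} is lower than {7} at the first point of difference.
That gives a chloro group at C-2.
The name is 2-chlorooctane.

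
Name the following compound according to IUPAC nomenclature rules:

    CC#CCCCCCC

non-2-yne

The longest carbon chain that includes the multiple bond has 9 carbons, so the parent hydride is nonane.
A C≡C triple bond in the chain gives the infix -yne-.
The numbering direction is chosen so that numbering from this end puts the triple bond at C-2 rather than C-7.
That gives the triple bond between C-2 and C-3.
The name is non-2-yne.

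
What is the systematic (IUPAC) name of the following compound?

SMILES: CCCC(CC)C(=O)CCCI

Counting along the main chain through the carbonyl gives 8 carbons: the parent is octane.
The principal characteristic group is a ketone (C=O on an internal carbon), named with the suffix -one.
Number the chain so that numbering from this end puts the carbonyl group at C-4 rather than C-5.
That gives the carbonyl at C-4; an ethyl group at C-5; an iodo group at C-1.
The substituents are ordered alphabetically, ignoring any di-/tri- multipliers.
The name is 5-ethyl-1-iodooctan-4-one.

5-ethyl-1-iodooctan-4-one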